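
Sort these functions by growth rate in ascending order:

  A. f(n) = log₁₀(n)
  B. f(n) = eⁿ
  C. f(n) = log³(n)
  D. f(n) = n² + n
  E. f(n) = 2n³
A < C < D < E < B

Comparing growth rates:
A = log₁₀(n) is O(log n)
C = log³(n) is O(log³ n)
D = n² + n is O(n²)
E = 2n³ is O(n³)
B = eⁿ is O(eⁿ)

Therefore, the order from slowest to fastest is: A < C < D < E < B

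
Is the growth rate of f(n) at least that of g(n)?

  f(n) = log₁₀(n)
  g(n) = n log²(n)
False

f(n) = log₁₀(n) is O(log n), and g(n) = n log²(n) is O(n log² n).
Since O(log n) grows slower than O(n log² n), f(n) = Ω(g(n)) is false.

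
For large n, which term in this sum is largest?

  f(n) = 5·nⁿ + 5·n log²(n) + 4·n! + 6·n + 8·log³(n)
5·nⁿ

Looking at each term:
  - 5·nⁿ is O(nⁿ)
  - 5·n log²(n) is O(n log² n)
  - 4·n! is O(n!)
  - 6·n is O(n)
  - 8·log³(n) is O(log³ n)

The term 5·nⁿ (O(nⁿ)) grows fastest and dominates all others.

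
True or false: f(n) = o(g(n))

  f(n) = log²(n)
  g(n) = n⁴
True

f(n) = log²(n) is O(log² n), and g(n) = n⁴ is O(n⁴).
Since O(log² n) grows strictly slower than O(n⁴), f(n) = o(g(n)) is true.
This means lim(n→∞) f(n)/g(n) = 0.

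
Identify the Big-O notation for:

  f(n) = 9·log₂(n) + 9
O(log n)

The dominant term in 9·log₂(n) + 9 is 9·log₂(n), which is Θ(log n).
Lower-order terms (9) are asymptotically negligible.
Constants are absorbed, so the tightest bound is O(log n).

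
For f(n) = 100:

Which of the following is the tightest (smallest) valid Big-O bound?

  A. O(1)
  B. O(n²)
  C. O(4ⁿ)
A

f(n) = 100 is O(1).
All listed options are valid Big-O bounds (upper bounds),
but O(1) is the tightest (smallest valid bound).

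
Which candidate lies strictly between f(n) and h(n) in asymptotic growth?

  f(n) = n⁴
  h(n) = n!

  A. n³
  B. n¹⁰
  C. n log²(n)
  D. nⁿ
B

We need g(n) with n⁴ = o(g(n)) and g(n) = o(n!), i.e. O(n⁴) ≺ g ≺ O(n!).
Check each option:
  A. n³ — O(n³) does not grow strictly faster than f(n)
  B. n¹⁰ — O(n¹⁰) is strictly between O(n⁴) and O(n!) ✓
  C. n log²(n) — O(n log² n) does not grow strictly faster than f(n)
  D. nⁿ — O(nⁿ) does not grow strictly slower than h(n)

Only option B (n¹⁰) lies strictly between.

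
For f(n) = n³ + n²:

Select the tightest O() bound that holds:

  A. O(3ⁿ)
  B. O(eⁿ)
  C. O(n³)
C

f(n) = n³ + n² is O(n³).
All listed options are valid Big-O bounds (upper bounds),
but O(n³) is the tightest (smallest valid bound).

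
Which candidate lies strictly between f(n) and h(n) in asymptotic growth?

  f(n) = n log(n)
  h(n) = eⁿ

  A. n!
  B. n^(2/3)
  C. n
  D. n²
D

We need g(n) with n log(n) = o(g(n)) and g(n) = o(eⁿ), i.e. O(n log n) ≺ g ≺ O(eⁿ).
Check each option:
  A. n! — O(n!) does not grow strictly slower than h(n)
  B. n^(2/3) — O(n^(2/3)) does not grow strictly faster than f(n)
  C. n — O(n) does not grow strictly faster than f(n)
  D. n² — O(n²) is strictly between O(n log n) and O(eⁿ) ✓

Only option D (n²) lies strictly between.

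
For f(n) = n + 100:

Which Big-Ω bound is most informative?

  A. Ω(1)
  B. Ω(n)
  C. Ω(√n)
B

f(n) = n + 100 is Ω(n).
All listed options are valid Big-Ω bounds (lower bounds),
but Ω(n) is the tightest (largest valid bound).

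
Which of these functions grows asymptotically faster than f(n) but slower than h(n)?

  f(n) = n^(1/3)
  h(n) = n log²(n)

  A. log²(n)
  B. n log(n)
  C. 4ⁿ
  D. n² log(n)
B

We need g(n) with n^(1/3) = o(g(n)) and g(n) = o(n log²(n)), i.e. O(n^(1/3)) ≺ g ≺ O(n log² n).
Check each option:
  A. log²(n) — O(log² n) does not grow strictly faster than f(n)
  B. n log(n) — O(n log n) is strictly between O(n^(1/3)) and O(n log² n) ✓
  C. 4ⁿ — O(4ⁿ) does not grow strictly slower than h(n)
  D. n² log(n) — O(n² log n) does not grow strictly slower than h(n)

Only option B (n log(n)) lies strictly between.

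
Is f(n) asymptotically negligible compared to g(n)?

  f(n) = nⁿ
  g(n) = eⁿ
False

f(n) = nⁿ is O(nⁿ), and g(n) = eⁿ is O(eⁿ).
Since O(nⁿ) grows faster than or equal to O(eⁿ), f(n) = o(g(n)) is false.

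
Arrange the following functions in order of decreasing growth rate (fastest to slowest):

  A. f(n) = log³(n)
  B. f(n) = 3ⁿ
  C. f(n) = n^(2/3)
B > C > A

Comparing growth rates:
B = 3ⁿ is O(3ⁿ)
C = n^(2/3) is O(n^(2/3))
A = log³(n) is O(log³ n)

Therefore, the order from fastest to slowest is: B > C > A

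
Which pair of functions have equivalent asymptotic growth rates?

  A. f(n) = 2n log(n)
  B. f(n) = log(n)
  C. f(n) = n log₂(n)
A and C

Examining each function:
  A. 2n log(n) is O(n log n)
  B. log(n) is O(log n)
  C. n log₂(n) is O(n log n)

Functions A and C both have the same complexity class.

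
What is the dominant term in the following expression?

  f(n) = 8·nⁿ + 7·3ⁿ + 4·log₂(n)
8·nⁿ

Looking at each term:
  - 8·nⁿ is O(nⁿ)
  - 7·3ⁿ is O(3ⁿ)
  - 4·log₂(n) is O(log n)

The term 8·nⁿ (O(nⁿ)) grows fastest and dominates all others.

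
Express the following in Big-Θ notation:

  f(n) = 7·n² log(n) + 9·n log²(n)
Θ(n² log n)

Order the terms by growth rate: 9·n log²(n) ≺ 7·n² log(n).
The fastest-growing term 7·n² log(n) dominates as n → ∞; dropping its constant factor gives Θ(n² log n).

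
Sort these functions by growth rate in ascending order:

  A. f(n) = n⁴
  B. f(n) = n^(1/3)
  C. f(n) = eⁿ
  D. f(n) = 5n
B < D < A < C

Comparing growth rates:
B = n^(1/3) is O(n^(1/3))
D = 5n is O(n)
A = n⁴ is O(n⁴)
C = eⁿ is O(eⁿ)

Therefore, the order from slowest to fastest is: B < D < A < C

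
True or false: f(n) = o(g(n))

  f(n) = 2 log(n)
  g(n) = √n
True

f(n) = 2 log(n) is O(log n), and g(n) = √n is O(√n).
Since O(log n) grows strictly slower than O(√n), f(n) = o(g(n)) is true.
This means lim(n→∞) f(n)/g(n) = 0.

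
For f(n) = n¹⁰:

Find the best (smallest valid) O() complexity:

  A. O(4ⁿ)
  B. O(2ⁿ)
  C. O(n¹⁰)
C

f(n) = n¹⁰ is O(n¹⁰).
All listed options are valid Big-O bounds (upper bounds),
but O(n¹⁰) is the tightest (smallest valid bound).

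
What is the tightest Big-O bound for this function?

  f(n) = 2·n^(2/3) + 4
O(n^(2/3))

The dominant term in 2·n^(2/3) + 4 is 2·n^(2/3), which is Θ(n^(2/3)).
Lower-order terms (4) are asymptotically negligible.
Constants are absorbed, so the tightest bound is O(n^(2/3)).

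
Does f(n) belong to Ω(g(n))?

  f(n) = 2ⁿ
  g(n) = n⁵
True

f(n) = 2ⁿ is O(2ⁿ), and g(n) = n⁵ is O(n⁵).
Since O(2ⁿ) grows at least as fast as O(n⁵), f(n) = Ω(g(n)) is true.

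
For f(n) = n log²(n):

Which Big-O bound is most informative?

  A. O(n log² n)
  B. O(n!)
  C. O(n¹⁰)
A

f(n) = n log²(n) is O(n log² n).
All listed options are valid Big-O bounds (upper bounds),
but O(n log² n) is the tightest (smallest valid bound).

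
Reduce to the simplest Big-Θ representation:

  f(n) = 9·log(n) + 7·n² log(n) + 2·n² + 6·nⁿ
Θ(nⁿ)

Order the terms by growth rate: 9·log(n) ≺ 2·n² ≺ 7·n² log(n) ≺ 6·nⁿ.
The fastest-growing term 6·nⁿ dominates as n → ∞; dropping its constant factor gives Θ(nⁿ).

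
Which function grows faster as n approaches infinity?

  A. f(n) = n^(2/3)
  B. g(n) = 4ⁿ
B

f(n) = n^(2/3) is O(n^(2/3)), while g(n) = 4ⁿ is O(4ⁿ).
Since O(4ⁿ) grows faster than O(n^(2/3)), g(n) dominates.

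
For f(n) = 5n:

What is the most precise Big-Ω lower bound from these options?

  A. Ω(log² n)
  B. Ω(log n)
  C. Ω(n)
C

f(n) = 5n is Ω(n).
All listed options are valid Big-Ω bounds (lower bounds),
but Ω(n) is the tightest (largest valid bound).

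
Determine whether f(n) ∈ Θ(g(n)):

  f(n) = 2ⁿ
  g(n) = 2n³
False

f(n) = 2ⁿ is O(2ⁿ), and g(n) = 2n³ is O(n³).
Since they have different growth rates, f(n) = Θ(g(n)) is false.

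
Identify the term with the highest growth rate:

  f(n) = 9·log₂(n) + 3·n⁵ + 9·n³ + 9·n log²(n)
3·n⁵

Looking at each term:
  - 9·log₂(n) is O(log n)
  - 3·n⁵ is O(n⁵)
  - 9·n³ is O(n³)
  - 9·n log²(n) is O(n log² n)

The term 3·n⁵ (O(n⁵)) grows fastest and dominates all others.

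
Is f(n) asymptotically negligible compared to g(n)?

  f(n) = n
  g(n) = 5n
False

f(n) = n is O(n), and g(n) = 5n is O(n).
Since they have the same growth rate, f(n) = o(g(n)) is false.
(f = o(g) requires f to grow strictly slower, not equal.)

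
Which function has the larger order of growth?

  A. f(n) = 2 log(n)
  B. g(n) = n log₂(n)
B

f(n) = 2 log(n) is O(log n), while g(n) = n log₂(n) is O(n log n).
Since O(n log n) grows faster than O(log n), g(n) dominates.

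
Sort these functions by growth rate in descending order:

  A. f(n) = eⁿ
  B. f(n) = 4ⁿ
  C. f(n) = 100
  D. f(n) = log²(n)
B > A > D > C

Comparing growth rates:
B = 4ⁿ is O(4ⁿ)
A = eⁿ is O(eⁿ)
D = log²(n) is O(log² n)
C = 100 is O(1)

Therefore, the order from fastest to slowest is: B > A > D > C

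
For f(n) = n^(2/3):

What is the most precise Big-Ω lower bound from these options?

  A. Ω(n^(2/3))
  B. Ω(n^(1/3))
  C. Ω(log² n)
A

f(n) = n^(2/3) is Ω(n^(2/3)).
All listed options are valid Big-Ω bounds (lower bounds),
but Ω(n^(2/3)) is the tightest (largest valid bound).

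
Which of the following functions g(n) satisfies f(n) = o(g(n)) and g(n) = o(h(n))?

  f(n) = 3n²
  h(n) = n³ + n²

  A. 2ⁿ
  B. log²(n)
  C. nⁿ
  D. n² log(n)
D

We need g(n) with 3n² = o(g(n)) and g(n) = o(n³ + n²), i.e. O(n²) ≺ g ≺ O(n³).
Check each option:
  A. 2ⁿ — O(2ⁿ) does not grow strictly slower than h(n)
  B. log²(n) — O(log² n) does not grow strictly faster than f(n)
  C. nⁿ — O(nⁿ) does not grow strictly slower than h(n)
  D. n² log(n) — O(n² log n) is strictly between O(n²) and O(n³) ✓

Only option D (n² log(n)) lies strictly between.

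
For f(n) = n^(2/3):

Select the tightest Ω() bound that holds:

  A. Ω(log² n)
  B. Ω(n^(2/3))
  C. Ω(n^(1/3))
B

f(n) = n^(2/3) is Ω(n^(2/3)).
All listed options are valid Big-Ω bounds (lower bounds),
but Ω(n^(2/3)) is the tightest (largest valid bound).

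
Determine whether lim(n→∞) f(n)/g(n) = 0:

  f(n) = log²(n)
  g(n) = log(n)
False

f(n) = log²(n) is O(log² n), and g(n) = log(n) is O(log n).
Since O(log² n) grows faster than or equal to O(log n), f(n) = o(g(n)) is false.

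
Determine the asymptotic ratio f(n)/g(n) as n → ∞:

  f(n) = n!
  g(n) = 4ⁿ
∞

Since n! (O(n!)) grows faster than 4ⁿ (O(4ⁿ)),
the ratio f(n)/g(n) → ∞ as n → ∞.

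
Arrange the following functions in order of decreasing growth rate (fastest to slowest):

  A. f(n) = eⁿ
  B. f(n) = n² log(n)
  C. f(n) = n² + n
A > B > C

Comparing growth rates:
A = eⁿ is O(eⁿ)
B = n² log(n) is O(n² log n)
C = n² + n is O(n²)

Therefore, the order from fastest to slowest is: A > B > C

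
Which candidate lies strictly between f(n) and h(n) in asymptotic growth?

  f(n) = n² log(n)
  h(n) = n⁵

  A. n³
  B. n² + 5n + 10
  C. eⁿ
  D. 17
A

We need g(n) with n² log(n) = o(g(n)) and g(n) = o(n⁵), i.e. O(n² log n) ≺ g ≺ O(n⁵).
Check each option:
  A. n³ — O(n³) is strictly between O(n² log n) and O(n⁵) ✓
  B. n² + 5n + 10 — O(n²) does not grow strictly faster than f(n)
  C. eⁿ — O(eⁿ) does not grow strictly slower than h(n)
  D. 17 — O(1) does not grow strictly faster than f(n)

Only option A (n³) lies strictly between.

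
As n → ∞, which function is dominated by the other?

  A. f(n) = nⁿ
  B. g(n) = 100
B

f(n) = nⁿ is O(nⁿ), while g(n) = 100 is O(1).
Since O(1) grows slower than O(nⁿ), g(n) is dominated.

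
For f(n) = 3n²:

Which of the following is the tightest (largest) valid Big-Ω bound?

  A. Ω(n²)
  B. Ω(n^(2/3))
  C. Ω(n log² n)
A

f(n) = 3n² is Ω(n²).
All listed options are valid Big-Ω bounds (lower bounds),
but Ω(n²) is the tightest (largest valid bound).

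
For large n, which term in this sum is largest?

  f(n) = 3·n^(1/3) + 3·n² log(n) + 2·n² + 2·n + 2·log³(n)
3·n² log(n)

Looking at each term:
  - 3·n^(1/3) is O(n^(1/3))
  - 3·n² log(n) is O(n² log n)
  - 2·n² is O(n²)
  - 2·n is O(n)
  - 2·log³(n) is O(log³ n)

The term 3·n² log(n) (O(n² log n)) grows fastest and dominates all others.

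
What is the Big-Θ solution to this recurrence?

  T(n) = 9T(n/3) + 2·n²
Θ(n² log n)

Master Theorem: a = 9, b = 3, f(n) = 2·n².
Compute the critical exponent d = log₃(9) = 2.
Compare f(n) = Θ(n²) against n^d:
  k = 2 = d, so f(n) = Θ(n^d) — Case 2.
  Work is balanced across levels: T(n) = Θ(n^d log n) = Θ(n² log n).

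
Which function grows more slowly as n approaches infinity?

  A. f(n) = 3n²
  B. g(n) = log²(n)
B

f(n) = 3n² is O(n²), while g(n) = log²(n) is O(log² n).
Since O(log² n) grows slower than O(n²), g(n) is dominated.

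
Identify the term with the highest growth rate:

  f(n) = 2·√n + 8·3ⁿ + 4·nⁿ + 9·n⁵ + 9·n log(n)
4·nⁿ

Looking at each term:
  - 2·√n is O(√n)
  - 8·3ⁿ is O(3ⁿ)
  - 4·nⁿ is O(nⁿ)
  - 9·n⁵ is O(n⁵)
  - 9·n log(n) is O(n log n)

The term 4·nⁿ (O(nⁿ)) grows fastest and dominates all others.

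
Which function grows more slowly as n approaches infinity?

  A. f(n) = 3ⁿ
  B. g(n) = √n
B

f(n) = 3ⁿ is O(3ⁿ), while g(n) = √n is O(√n).
Since O(√n) grows slower than O(3ⁿ), g(n) is dominated.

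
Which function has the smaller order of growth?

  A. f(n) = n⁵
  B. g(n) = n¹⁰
A

f(n) = n⁵ is O(n⁵), while g(n) = n¹⁰ is O(n¹⁰).
Since O(n⁵) grows slower than O(n¹⁰), f(n) is dominated.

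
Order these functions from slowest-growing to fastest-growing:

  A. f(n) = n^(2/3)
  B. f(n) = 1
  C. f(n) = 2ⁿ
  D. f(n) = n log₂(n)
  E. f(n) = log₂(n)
B < E < A < D < C

Comparing growth rates:
B = 1 is O(1)
E = log₂(n) is O(log n)
A = n^(2/3) is O(n^(2/3))
D = n log₂(n) is O(n log n)
C = 2ⁿ is O(2ⁿ)

Therefore, the order from slowest to fastest is: B < E < A < D < C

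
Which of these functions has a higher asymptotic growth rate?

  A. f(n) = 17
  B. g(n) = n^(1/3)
B

f(n) = 17 is O(1), while g(n) = n^(1/3) is O(n^(1/3)).
Since O(n^(1/3)) grows faster than O(1), g(n) dominates.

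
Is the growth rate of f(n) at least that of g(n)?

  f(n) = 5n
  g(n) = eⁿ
False

f(n) = 5n is O(n), and g(n) = eⁿ is O(eⁿ).
Since O(n) grows slower than O(eⁿ), f(n) = Ω(g(n)) is false.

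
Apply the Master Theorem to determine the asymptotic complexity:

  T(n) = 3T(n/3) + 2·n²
Θ(n²)

Master Theorem: a = 3, b = 3, f(n) = 2·n².
Compute the critical exponent d = log₃(3) = 1.
Compare f(n) = Θ(n²) against n^d:
  k = 2 > d = 1, so f(n) = Ω(n^(d+ε)) — Case 3.
  Regularity: a·(n/b)^2/n^2 = a/b^2 = 3/9 < 1 ✓.
  The top-level work dominates: T(n) = Θ(f(n)) = Θ(n²).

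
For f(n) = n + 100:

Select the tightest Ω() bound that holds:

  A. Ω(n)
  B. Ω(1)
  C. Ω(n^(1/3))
A

f(n) = n + 100 is Ω(n).
All listed options are valid Big-Ω bounds (lower bounds),
but Ω(n) is the tightest (largest valid bound).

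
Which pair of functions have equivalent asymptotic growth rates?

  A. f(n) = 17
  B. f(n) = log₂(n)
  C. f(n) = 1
A and C

Examining each function:
  A. 17 is O(1)
  B. log₂(n) is O(log n)
  C. 1 is O(1)

Functions A and C both have the same complexity class.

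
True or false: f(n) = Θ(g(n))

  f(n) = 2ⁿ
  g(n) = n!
False

f(n) = 2ⁿ is O(2ⁿ), and g(n) = n! is O(n!).
Since they have different growth rates, f(n) = Θ(g(n)) is false.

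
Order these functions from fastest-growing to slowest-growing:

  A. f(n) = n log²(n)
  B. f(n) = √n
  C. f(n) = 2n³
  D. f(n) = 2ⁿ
D > C > A > B

Comparing growth rates:
D = 2ⁿ is O(2ⁿ)
C = 2n³ is O(n³)
A = n log²(n) is O(n log² n)
B = √n is O(√n)

Therefore, the order from fastest to slowest is: D > C > A > B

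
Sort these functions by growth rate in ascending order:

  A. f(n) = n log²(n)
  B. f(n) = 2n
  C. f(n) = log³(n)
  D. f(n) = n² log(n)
C < B < A < D

Comparing growth rates:
C = log³(n) is O(log³ n)
B = 2n is O(n)
A = n log²(n) is O(n log² n)
D = n² log(n) is O(n² log n)

Therefore, the order from slowest to fastest is: C < B < A < D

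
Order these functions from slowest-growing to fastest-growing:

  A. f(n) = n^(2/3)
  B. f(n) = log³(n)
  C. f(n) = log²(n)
C < B < A

Comparing growth rates:
C = log²(n) is O(log² n)
B = log³(n) is O(log³ n)
A = n^(2/3) is O(n^(2/3))

Therefore, the order from slowest to fastest is: C < B < A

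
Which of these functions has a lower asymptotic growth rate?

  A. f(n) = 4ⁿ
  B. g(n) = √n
B

f(n) = 4ⁿ is O(4ⁿ), while g(n) = √n is O(√n).
Since O(√n) grows slower than O(4ⁿ), g(n) is dominated.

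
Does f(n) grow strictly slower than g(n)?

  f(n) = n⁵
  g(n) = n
False

f(n) = n⁵ is O(n⁵), and g(n) = n is O(n).
Since O(n⁵) grows faster than or equal to O(n), f(n) = o(g(n)) is false.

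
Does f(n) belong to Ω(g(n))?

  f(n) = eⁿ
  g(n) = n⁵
True

f(n) = eⁿ is O(eⁿ), and g(n) = n⁵ is O(n⁵).
Since O(eⁿ) grows at least as fast as O(n⁵), f(n) = Ω(g(n)) is true.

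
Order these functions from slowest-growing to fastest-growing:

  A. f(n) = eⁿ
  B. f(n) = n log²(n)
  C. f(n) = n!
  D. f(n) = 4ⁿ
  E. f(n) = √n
E < B < A < D < C

Comparing growth rates:
E = √n is O(√n)
B = n log²(n) is O(n log² n)
A = eⁿ is O(eⁿ)
D = 4ⁿ is O(4ⁿ)
C = n! is O(n!)

Therefore, the order from slowest to fastest is: E < B < A < D < C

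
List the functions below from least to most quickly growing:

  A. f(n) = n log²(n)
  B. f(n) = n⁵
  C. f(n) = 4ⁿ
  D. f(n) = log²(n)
D < A < B < C

Comparing growth rates:
D = log²(n) is O(log² n)
A = n log²(n) is O(n log² n)
B = n⁵ is O(n⁵)
C = 4ⁿ is O(4ⁿ)

Therefore, the order from slowest to fastest is: D < A < B < C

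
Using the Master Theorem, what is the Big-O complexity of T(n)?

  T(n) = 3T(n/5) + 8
Θ(n^log₅(3))

Master Theorem: a = 3, b = 5, f(n) = 8.
Compute the critical exponent d = log₅(3) = 0.683.
Compare f(n) = Θ(1) against n^d:
  k = 0 < d = 0.683, so f(n) = O(n^(d-ε)) — Case 1.
  The recursion cost dominates: T(n) = Θ(n^d) = Θ(n^log₅(3)).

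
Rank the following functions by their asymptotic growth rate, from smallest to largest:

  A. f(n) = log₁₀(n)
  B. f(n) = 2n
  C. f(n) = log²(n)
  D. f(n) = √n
A < C < D < B

Comparing growth rates:
A = log₁₀(n) is O(log n)
C = log²(n) is O(log² n)
D = √n is O(√n)
B = 2n is O(n)

Therefore, the order from slowest to fastest is: A < C < D < B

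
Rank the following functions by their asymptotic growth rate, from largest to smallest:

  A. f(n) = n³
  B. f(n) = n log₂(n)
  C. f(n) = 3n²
A > C > B

Comparing growth rates:
A = n³ is O(n³)
C = 3n² is O(n²)
B = n log₂(n) is O(n log n)

Therefore, the order from fastest to slowest is: A > C > B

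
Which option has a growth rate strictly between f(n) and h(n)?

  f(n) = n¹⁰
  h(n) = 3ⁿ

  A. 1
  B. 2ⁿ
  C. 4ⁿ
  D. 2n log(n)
B

We need g(n) with n¹⁰ = o(g(n)) and g(n) = o(3ⁿ), i.e. O(n¹⁰) ≺ g ≺ O(3ⁿ).
Check each option:
  A. 1 — O(1) does not grow strictly faster than f(n)
  B. 2ⁿ — O(2ⁿ) is strictly between O(n¹⁰) and O(3ⁿ) ✓
  C. 4ⁿ — O(4ⁿ) does not grow strictly slower than h(n)
  D. 2n log(n) — O(n log n) does not grow strictly faster than f(n)

Only option B (2ⁿ) lies strictly between.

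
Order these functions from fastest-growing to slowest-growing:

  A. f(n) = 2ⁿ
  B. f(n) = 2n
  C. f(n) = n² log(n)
A > C > B

Comparing growth rates:
A = 2ⁿ is O(2ⁿ)
C = n² log(n) is O(n² log n)
B = 2n is O(n)

Therefore, the order from fastest to slowest is: A > C > B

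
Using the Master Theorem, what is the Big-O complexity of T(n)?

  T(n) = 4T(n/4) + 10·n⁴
Θ(n⁴)

Master Theorem: a = 4, b = 4, f(n) = 10·n⁴.
Compute the critical exponent d = log₄(4) = 1.
Compare f(n) = Θ(n⁴) against n^d:
  k = 4 > d = 1, so f(n) = Ω(n^(d+ε)) — Case 3.
  Regularity: a·(n/b)^4/n^4 = a/b^4 = 4/256 < 1 ✓.
  The top-level work dominates: T(n) = Θ(f(n)) = Θ(n⁴).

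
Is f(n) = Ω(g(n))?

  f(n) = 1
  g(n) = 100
True

f(n) = 1 and g(n) = 100 are both O(1).
Big-Ω permits equal growth rates (f ≥ c·g for some c > 0), so f(n) = Ω(g(n)) is true.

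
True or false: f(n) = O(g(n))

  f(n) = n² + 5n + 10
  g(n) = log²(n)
False

f(n) = n² + 5n + 10 is O(n²), and g(n) = log²(n) is O(log² n).
Since O(n²) grows faster than O(log² n), f(n) = O(g(n)) is false.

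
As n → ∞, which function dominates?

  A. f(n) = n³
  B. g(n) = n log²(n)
A

f(n) = n³ is O(n³), while g(n) = n log²(n) is O(n log² n).
Since O(n³) grows faster than O(n log² n), f(n) dominates.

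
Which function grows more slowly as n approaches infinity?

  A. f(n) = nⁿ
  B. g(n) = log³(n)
B

f(n) = nⁿ is O(nⁿ), while g(n) = log³(n) is O(log³ n).
Since O(log³ n) grows slower than O(nⁿ), g(n) is dominated.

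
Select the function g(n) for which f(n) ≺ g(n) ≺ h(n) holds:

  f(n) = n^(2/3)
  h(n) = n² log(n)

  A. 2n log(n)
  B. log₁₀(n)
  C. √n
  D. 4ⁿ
A

We need g(n) with n^(2/3) = o(g(n)) and g(n) = o(n² log(n)), i.e. O(n^(2/3)) ≺ g ≺ O(n² log n).
Check each option:
  A. 2n log(n) — O(n log n) is strictly between O(n^(2/3)) and O(n² log n) ✓
  B. log₁₀(n) — O(log n) does not grow strictly faster than f(n)
  C. √n — O(√n) does not grow strictly faster than f(n)
  D. 4ⁿ — O(4ⁿ) does not grow strictly slower than h(n)

Only option A (2n log(n)) lies strictly between.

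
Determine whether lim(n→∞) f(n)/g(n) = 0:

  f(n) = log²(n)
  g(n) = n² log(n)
True

f(n) = log²(n) is O(log² n), and g(n) = n² log(n) is O(n² log n).
Since O(log² n) grows strictly slower than O(n² log n), f(n) = o(g(n)) is true.
This means lim(n→∞) f(n)/g(n) = 0.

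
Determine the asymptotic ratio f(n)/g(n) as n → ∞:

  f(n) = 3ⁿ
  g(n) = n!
0

Since 3ⁿ (O(3ⁿ)) grows slower than n! (O(n!)),
the ratio f(n)/g(n) → 0 as n → ∞.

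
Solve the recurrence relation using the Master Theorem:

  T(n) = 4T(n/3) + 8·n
Θ(n^log₃(4))

Master Theorem: a = 4, b = 3, f(n) = 8·n.
Compute the critical exponent d = log₃(4) = 1.262.
Compare f(n) = Θ(n) against n^d:
  k = 1 < d = 1.262, so f(n) = O(n^(d-ε)) — Case 1.
  The recursion cost dominates: T(n) = Θ(n^d) = Θ(n^log₃(4)).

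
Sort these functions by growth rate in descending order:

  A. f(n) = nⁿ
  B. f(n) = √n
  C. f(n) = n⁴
A > C > B

Comparing growth rates:
A = nⁿ is O(nⁿ)
C = n⁴ is O(n⁴)
B = √n is O(√n)

Therefore, the order from fastest to slowest is: A > C > B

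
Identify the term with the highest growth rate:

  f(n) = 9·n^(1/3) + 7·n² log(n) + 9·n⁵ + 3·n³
9·n⁵

Looking at each term:
  - 9·n^(1/3) is O(n^(1/3))
  - 7·n² log(n) is O(n² log n)
  - 9·n⁵ is O(n⁵)
  - 3·n³ is O(n³)

The term 9·n⁵ (O(n⁵)) grows fastest and dominates all others.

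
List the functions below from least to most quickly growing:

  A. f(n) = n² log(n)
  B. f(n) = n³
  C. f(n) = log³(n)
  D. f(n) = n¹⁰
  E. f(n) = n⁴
C < A < B < E < D

Comparing growth rates:
C = log³(n) is O(log³ n)
A = n² log(n) is O(n² log n)
B = n³ is O(n³)
E = n⁴ is O(n⁴)
D = n¹⁰ is O(n¹⁰)

Therefore, the order from slowest to fastest is: C < A < B < E < D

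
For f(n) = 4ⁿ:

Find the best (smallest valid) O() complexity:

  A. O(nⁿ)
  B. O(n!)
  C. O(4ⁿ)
C

f(n) = 4ⁿ is O(4ⁿ).
All listed options are valid Big-O bounds (upper bounds),
but O(4ⁿ) is the tightest (smallest valid bound).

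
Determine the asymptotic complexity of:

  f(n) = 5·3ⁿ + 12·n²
O(3ⁿ)

The dominant term in 5·3ⁿ + 12·n² is 5·3ⁿ, which is Θ(3ⁿ).
Lower-order terms (12·n²) are asymptotically negligible.
Constants are absorbed, so the tightest bound is O(3ⁿ).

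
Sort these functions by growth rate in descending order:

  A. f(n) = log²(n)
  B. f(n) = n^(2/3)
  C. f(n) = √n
B > C > A

Comparing growth rates:
B = n^(2/3) is O(n^(2/3))
C = √n is O(√n)
A = log²(n) is O(log² n)

Therefore, the order from fastest to slowest is: B > C > A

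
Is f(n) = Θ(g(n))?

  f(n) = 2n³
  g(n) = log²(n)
False

f(n) = 2n³ is O(n³), and g(n) = log²(n) is O(log² n).
Since they have different growth rates, f(n) = Θ(g(n)) is false.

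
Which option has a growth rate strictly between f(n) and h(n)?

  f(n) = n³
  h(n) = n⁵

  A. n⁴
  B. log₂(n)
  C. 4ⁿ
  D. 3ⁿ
A

We need g(n) with n³ = o(g(n)) and g(n) = o(n⁵), i.e. O(n³) ≺ g ≺ O(n⁵).
Check each option:
  A. n⁴ — O(n⁴) is strictly between O(n³) and O(n⁵) ✓
  B. log₂(n) — O(log n) does not grow strictly faster than f(n)
  C. 4ⁿ — O(4ⁿ) does not grow strictly slower than h(n)
  D. 3ⁿ — O(3ⁿ) does not grow strictly slower than h(n)

Only option A (n⁴) lies strictly between.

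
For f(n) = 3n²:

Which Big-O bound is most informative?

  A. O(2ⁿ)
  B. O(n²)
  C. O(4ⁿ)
B

f(n) = 3n² is O(n²).
All listed options are valid Big-O bounds (upper bounds),
but O(n²) is the tightest (smallest valid bound).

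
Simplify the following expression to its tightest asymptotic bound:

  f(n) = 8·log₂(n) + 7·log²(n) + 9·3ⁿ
Θ(3ⁿ)

Order the terms by growth rate: 8·log₂(n) ≺ 7·log²(n) ≺ 9·3ⁿ.
The fastest-growing term 9·3ⁿ dominates as n → ∞; dropping its constant factor gives Θ(3ⁿ).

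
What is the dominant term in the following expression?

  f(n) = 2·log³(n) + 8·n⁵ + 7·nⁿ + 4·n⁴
7·nⁿ

Looking at each term:
  - 2·log³(n) is O(log³ n)
  - 8·n⁵ is O(n⁵)
  - 7·nⁿ is O(nⁿ)
  - 4·n⁴ is O(n⁴)

The term 7·nⁿ (O(nⁿ)) grows fastest and dominates all others.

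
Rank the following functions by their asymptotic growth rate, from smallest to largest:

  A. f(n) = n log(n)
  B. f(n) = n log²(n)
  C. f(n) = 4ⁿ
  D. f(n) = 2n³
A < B < D < C

Comparing growth rates:
A = n log(n) is O(n log n)
B = n log²(n) is O(n log² n)
D = 2n³ is O(n³)
C = 4ⁿ is O(4ⁿ)

Therefore, the order from slowest to fastest is: A < B < D < C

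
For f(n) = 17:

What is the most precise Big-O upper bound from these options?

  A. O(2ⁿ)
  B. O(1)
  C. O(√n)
B

f(n) = 17 is O(1).
All listed options are valid Big-O bounds (upper bounds),
but O(1) is the tightest (smallest valid bound).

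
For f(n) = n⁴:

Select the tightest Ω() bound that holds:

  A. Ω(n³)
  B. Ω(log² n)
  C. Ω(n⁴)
C

f(n) = n⁴ is Ω(n⁴).
All listed options are valid Big-Ω bounds (lower bounds),
but Ω(n⁴) is the tightest (largest valid bound).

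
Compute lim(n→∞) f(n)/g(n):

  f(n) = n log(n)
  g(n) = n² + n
0

Since n log(n) (O(n log n)) grows slower than n² + n (O(n²)),
the ratio f(n)/g(n) → 0 as n → ∞.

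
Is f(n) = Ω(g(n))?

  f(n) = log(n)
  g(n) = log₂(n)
True

f(n) = log(n) and g(n) = log₂(n) are both O(log n).
Big-Ω permits equal growth rates (f ≥ c·g for some c > 0), so f(n) = Ω(g(n)) is true.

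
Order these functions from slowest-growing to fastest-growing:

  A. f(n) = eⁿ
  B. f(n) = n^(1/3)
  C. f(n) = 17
C < B < A

Comparing growth rates:
C = 17 is O(1)
B = n^(1/3) is O(n^(1/3))
A = eⁿ is O(eⁿ)

Therefore, the order from slowest to fastest is: C < B < A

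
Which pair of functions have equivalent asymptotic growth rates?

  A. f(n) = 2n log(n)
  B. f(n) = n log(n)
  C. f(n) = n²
A and B

Examining each function:
  A. 2n log(n) is O(n log n)
  B. n log(n) is O(n log n)
  C. n² is O(n²)

Functions A and B both have the same complexity class.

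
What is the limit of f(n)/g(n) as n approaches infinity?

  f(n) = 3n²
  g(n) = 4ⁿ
0

Since 3n² (O(n²)) grows slower than 4ⁿ (O(4ⁿ)),
the ratio f(n)/g(n) → 0 as n → ∞.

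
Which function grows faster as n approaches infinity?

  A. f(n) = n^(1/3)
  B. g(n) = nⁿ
B

f(n) = n^(1/3) is O(n^(1/3)), while g(n) = nⁿ is O(nⁿ).
Since O(nⁿ) grows faster than O(n^(1/3)), g(n) dominates.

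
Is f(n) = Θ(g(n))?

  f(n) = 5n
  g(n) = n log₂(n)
False

f(n) = 5n is O(n), and g(n) = n log₂(n) is O(n log n).
Since they have different growth rates, f(n) = Θ(g(n)) is false.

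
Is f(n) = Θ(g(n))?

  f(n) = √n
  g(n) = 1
False

f(n) = √n is O(√n), and g(n) = 1 is O(1).
Since they have different growth rates, f(n) = Θ(g(n)) is false.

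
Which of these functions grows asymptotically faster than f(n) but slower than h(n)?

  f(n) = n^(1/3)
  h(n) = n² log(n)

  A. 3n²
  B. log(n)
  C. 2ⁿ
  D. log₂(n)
A

We need g(n) with n^(1/3) = o(g(n)) and g(n) = o(n² log(n)), i.e. O(n^(1/3)) ≺ g ≺ O(n² log n).
Check each option:
  A. 3n² — O(n²) is strictly between O(n^(1/3)) and O(n² log n) ✓
  B. log(n) — O(log n) does not grow strictly faster than f(n)
  C. 2ⁿ — O(2ⁿ) does not grow strictly slower than h(n)
  D. log₂(n) — O(log n) does not grow strictly faster than f(n)

Only option A (3n²) lies strictly between.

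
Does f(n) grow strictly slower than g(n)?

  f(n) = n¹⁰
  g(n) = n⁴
False

f(n) = n¹⁰ is O(n¹⁰), and g(n) = n⁴ is O(n⁴).
Since O(n¹⁰) grows faster than or equal to O(n⁴), f(n) = o(g(n)) is false.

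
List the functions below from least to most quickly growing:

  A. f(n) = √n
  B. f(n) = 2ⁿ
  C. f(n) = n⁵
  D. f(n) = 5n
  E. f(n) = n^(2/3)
A < E < D < C < B

Comparing growth rates:
A = √n is O(√n)
E = n^(2/3) is O(n^(2/3))
D = 5n is O(n)
C = n⁵ is O(n⁵)
B = 2ⁿ is O(2ⁿ)

Therefore, the order from slowest to fastest is: A < E < D < C < B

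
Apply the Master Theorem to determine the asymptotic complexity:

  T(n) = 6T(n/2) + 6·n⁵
Θ(n⁵)

Master Theorem: a = 6, b = 2, f(n) = 6·n⁵.
Compute the critical exponent d = log₂(6) = 2.585.
Compare f(n) = Θ(n⁵) against n^d:
  k = 5 > d = 2.585, so f(n) = Ω(n^(d+ε)) — Case 3.
  Regularity: a·(n/b)^5/n^5 = a/b^5 = 6/32 < 1 ✓.
  The top-level work dominates: T(n) = Θ(f(n)) = Θ(n⁵).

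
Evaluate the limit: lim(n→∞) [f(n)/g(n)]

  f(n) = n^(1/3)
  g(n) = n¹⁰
0

Since n^(1/3) (O(n^(1/3))) grows slower than n¹⁰ (O(n¹⁰)),
the ratio f(n)/g(n) → 0 as n → ∞.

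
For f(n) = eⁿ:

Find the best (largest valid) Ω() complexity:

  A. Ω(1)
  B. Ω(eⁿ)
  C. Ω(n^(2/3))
B

f(n) = eⁿ is Ω(eⁿ).
All listed options are valid Big-Ω bounds (lower bounds),
but Ω(eⁿ) is the tightest (largest valid bound).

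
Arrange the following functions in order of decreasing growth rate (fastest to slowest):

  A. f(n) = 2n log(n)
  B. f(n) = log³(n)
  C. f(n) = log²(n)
A > B > C

Comparing growth rates:
A = 2n log(n) is O(n log n)
B = log³(n) is O(log³ n)
C = log²(n) is O(log² n)

Therefore, the order from fastest to slowest is: A > B > C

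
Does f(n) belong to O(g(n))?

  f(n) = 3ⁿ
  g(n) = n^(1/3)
False

f(n) = 3ⁿ is O(3ⁿ), and g(n) = n^(1/3) is O(n^(1/3)).
Since O(3ⁿ) grows faster than O(n^(1/3)), f(n) = O(g(n)) is false.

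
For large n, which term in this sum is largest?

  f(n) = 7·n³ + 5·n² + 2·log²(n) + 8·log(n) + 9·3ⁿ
9·3ⁿ

Looking at each term:
  - 7·n³ is O(n³)
  - 5·n² is O(n²)
  - 2·log²(n) is O(log² n)
  - 8·log(n) is O(log n)
  - 9·3ⁿ is O(3ⁿ)

The term 9·3ⁿ (O(3ⁿ)) grows fastest and dominates all others.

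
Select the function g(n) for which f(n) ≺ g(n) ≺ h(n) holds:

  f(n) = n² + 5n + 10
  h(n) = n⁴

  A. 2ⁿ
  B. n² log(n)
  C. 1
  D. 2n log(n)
B

We need g(n) with n² + 5n + 10 = o(g(n)) and g(n) = o(n⁴), i.e. O(n²) ≺ g ≺ O(n⁴).
Check each option:
  A. 2ⁿ — O(2ⁿ) does not grow strictly slower than h(n)
  B. n² log(n) — O(n² log n) is strictly between O(n²) and O(n⁴) ✓
  C. 1 — O(1) does not grow strictly faster than f(n)
  D. 2n log(n) — O(n log n) does not grow strictly faster than f(n)

Only option B (n² log(n)) lies strictly between.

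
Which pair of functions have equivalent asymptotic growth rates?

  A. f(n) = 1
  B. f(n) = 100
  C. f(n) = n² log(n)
A and B

Examining each function:
  A. 1 is O(1)
  B. 100 is O(1)
  C. n² log(n) is O(n² log n)

Functions A and B both have the same complexity class.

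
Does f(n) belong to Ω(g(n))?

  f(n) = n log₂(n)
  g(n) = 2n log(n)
True

f(n) = n log₂(n) and g(n) = 2n log(n) are both O(n log n).
Big-Ω permits equal growth rates (f ≥ c·g for some c > 0), so f(n) = Ω(g(n)) is true.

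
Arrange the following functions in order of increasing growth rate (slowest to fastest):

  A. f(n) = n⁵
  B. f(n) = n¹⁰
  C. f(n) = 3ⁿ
A < B < C

Comparing growth rates:
A = n⁵ is O(n⁵)
B = n¹⁰ is O(n¹⁰)
C = 3ⁿ is O(3ⁿ)

Therefore, the order from slowest to fastest is: A < B < C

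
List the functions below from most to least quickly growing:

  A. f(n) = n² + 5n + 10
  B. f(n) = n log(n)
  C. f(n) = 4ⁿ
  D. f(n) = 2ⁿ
C > D > A > B

Comparing growth rates:
C = 4ⁿ is O(4ⁿ)
D = 2ⁿ is O(2ⁿ)
A = n² + 5n + 10 is O(n²)
B = n log(n) is O(n log n)

Therefore, the order from fastest to slowest is: C > D > A > B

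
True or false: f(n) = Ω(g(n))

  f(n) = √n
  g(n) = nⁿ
False

f(n) = √n is O(√n), and g(n) = nⁿ is O(nⁿ).
Since O(√n) grows slower than O(nⁿ), f(n) = Ω(g(n)) is false.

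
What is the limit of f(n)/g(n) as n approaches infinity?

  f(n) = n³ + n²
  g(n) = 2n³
1/2

Since n³ + n² and 2n³ have the same growth rate (O(n³)),
the ratio converges to a constant: 1/2.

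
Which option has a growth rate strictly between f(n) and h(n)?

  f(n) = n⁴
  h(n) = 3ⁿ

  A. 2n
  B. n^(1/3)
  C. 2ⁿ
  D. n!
C

We need g(n) with n⁴ = o(g(n)) and g(n) = o(3ⁿ), i.e. O(n⁴) ≺ g ≺ O(3ⁿ).
Check each option:
  A. 2n — O(n) does not grow strictly faster than f(n)
  B. n^(1/3) — O(n^(1/3)) does not grow strictly faster than f(n)
  C. 2ⁿ — O(2ⁿ) is strictly between O(n⁴) and O(3ⁿ) ✓
  D. n! — O(n!) does not grow strictly slower than h(n)

Only option C (2ⁿ) lies strictly between.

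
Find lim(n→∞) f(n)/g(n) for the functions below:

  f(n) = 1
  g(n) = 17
1/17

Since 1 and 17 have the same growth rate (O(1)),
the ratio converges to a constant: 1/17.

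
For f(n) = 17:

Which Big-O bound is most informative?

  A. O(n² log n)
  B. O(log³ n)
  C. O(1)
C

f(n) = 17 is O(1).
All listed options are valid Big-O bounds (upper bounds),
but O(1) is the tightest (smallest valid bound).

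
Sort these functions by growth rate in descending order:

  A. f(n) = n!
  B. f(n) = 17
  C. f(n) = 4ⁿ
A > C > B

Comparing growth rates:
A = n! is O(n!)
C = 4ⁿ is O(4ⁿ)
B = 17 is O(1)

Therefore, the order from fastest to slowest is: A > C > B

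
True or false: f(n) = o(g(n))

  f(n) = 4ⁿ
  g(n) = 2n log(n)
False

f(n) = 4ⁿ is O(4ⁿ), and g(n) = 2n log(n) is O(n log n).
Since O(4ⁿ) grows faster than or equal to O(n log n), f(n) = o(g(n)) is false.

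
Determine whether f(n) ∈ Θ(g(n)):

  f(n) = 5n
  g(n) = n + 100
True

f(n) = 5n and g(n) = n + 100 are both O(n).
Since they have the same asymptotic growth rate, f(n) = Θ(g(n)) is true.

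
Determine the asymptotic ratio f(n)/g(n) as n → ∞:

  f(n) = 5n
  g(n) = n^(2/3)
∞

Since 5n (O(n)) grows faster than n^(2/3) (O(n^(2/3))),
the ratio f(n)/g(n) → ∞ as n → ∞.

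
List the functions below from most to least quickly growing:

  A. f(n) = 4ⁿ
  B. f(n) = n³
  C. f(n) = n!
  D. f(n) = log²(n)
C > A > B > D

Comparing growth rates:
C = n! is O(n!)
A = 4ⁿ is O(4ⁿ)
B = n³ is O(n³)
D = log²(n) is O(log² n)

Therefore, the order from fastest to slowest is: C > A > B > D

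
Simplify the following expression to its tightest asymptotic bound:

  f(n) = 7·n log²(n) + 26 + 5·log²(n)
Θ(n log² n)

Order the terms by growth rate: 26 ≺ 5·log²(n) ≺ 7·n log²(n).
The fastest-growing term 7·n log²(n) dominates as n → ∞; dropping its constant factor gives Θ(n log² n).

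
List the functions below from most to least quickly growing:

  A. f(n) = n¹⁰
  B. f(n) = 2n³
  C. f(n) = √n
A > B > C

Comparing growth rates:
A = n¹⁰ is O(n¹⁰)
B = 2n³ is O(n³)
C = √n is O(√n)

Therefore, the order from fastest to slowest is: A > B > C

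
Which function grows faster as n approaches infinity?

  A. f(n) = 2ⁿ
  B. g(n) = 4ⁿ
B

f(n) = 2ⁿ is O(2ⁿ), while g(n) = 4ⁿ is O(4ⁿ).
Since O(4ⁿ) grows faster than O(2ⁿ), g(n) dominates.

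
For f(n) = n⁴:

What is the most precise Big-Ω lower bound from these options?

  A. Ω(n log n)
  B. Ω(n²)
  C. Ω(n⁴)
C

f(n) = n⁴ is Ω(n⁴).
All listed options are valid Big-Ω bounds (lower bounds),
but Ω(n⁴) is the tightest (largest valid bound).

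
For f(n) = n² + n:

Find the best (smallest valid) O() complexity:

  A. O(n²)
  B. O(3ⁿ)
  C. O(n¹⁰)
A

f(n) = n² + n is O(n²).
All listed options are valid Big-O bounds (upper bounds),
but O(n²) is the tightest (smallest valid bound).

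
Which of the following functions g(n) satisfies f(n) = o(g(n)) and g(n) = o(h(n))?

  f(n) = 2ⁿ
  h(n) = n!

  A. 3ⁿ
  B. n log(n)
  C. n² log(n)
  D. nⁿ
A

We need g(n) with 2ⁿ = o(g(n)) and g(n) = o(n!), i.e. O(2ⁿ) ≺ g ≺ O(n!).
Check each option:
  A. 3ⁿ — O(3ⁿ) is strictly between O(2ⁿ) and O(n!) ✓
  B. n log(n) — O(n log n) does not grow strictly faster than f(n)
  C. n² log(n) — O(n² log n) does not grow strictly faster than f(n)
  D. nⁿ — O(nⁿ) does not grow strictly slower than h(n)

Only option A (3ⁿ) lies strictly between.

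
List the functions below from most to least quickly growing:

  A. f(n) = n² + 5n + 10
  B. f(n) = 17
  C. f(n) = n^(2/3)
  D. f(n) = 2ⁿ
D > A > C > B

Comparing growth rates:
D = 2ⁿ is O(2ⁿ)
A = n² + 5n + 10 is O(n²)
C = n^(2/3) is O(n^(2/3))
B = 17 is O(1)

Therefore, the order from fastest to slowest is: D > A > C > B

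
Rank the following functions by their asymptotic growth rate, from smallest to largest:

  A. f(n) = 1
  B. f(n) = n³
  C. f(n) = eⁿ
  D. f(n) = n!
A < B < C < D

Comparing growth rates:
A = 1 is O(1)
B = n³ is O(n³)
C = eⁿ is O(eⁿ)
D = n! is O(n!)

Therefore, the order from slowest to fastest is: A < B < C < D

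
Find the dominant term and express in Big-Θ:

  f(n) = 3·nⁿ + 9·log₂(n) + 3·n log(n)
Θ(nⁿ)

Order the terms by growth rate: 9·log₂(n) ≺ 3·n log(n) ≺ 3·nⁿ.
The fastest-growing term 3·nⁿ dominates as n → ∞; dropping its constant factor gives Θ(nⁿ).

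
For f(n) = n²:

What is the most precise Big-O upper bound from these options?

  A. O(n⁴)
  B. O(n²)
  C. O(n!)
B

f(n) = n² is O(n²).
All listed options are valid Big-O bounds (upper bounds),
but O(n²) is the tightest (smallest valid bound).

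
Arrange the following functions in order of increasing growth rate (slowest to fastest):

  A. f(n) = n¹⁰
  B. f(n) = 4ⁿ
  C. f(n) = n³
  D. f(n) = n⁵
C < D < A < B

Comparing growth rates:
C = n³ is O(n³)
D = n⁵ is O(n⁵)
A = n¹⁰ is O(n¹⁰)
B = 4ⁿ is O(4ⁿ)

Therefore, the order from slowest to fastest is: C < D < A < B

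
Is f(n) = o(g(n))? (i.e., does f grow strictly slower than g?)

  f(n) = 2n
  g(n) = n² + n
True

f(n) = 2n is O(n), and g(n) = n² + n is O(n²).
Since O(n) grows strictly slower than O(n²), f(n) = o(g(n)) is true.
This means lim(n→∞) f(n)/g(n) = 0.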